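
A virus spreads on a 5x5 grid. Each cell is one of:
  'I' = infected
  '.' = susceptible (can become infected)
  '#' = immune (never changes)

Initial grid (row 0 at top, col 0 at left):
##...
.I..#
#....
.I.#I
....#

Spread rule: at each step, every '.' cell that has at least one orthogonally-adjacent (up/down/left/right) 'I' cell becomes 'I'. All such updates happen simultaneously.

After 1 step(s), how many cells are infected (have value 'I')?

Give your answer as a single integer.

Answer: 10

Derivation:
Step 0 (initial): 3 infected
Step 1: +7 new -> 10 infected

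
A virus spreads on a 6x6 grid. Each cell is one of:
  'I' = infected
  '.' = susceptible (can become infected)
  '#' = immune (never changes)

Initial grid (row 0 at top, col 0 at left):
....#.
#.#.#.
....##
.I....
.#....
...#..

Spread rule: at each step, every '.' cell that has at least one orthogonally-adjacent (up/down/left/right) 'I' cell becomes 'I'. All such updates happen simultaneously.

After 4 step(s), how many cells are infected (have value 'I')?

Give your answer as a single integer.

Step 0 (initial): 1 infected
Step 1: +3 new -> 4 infected
Step 2: +6 new -> 10 infected
Step 3: +6 new -> 16 infected
Step 4: +6 new -> 22 infected

Answer: 22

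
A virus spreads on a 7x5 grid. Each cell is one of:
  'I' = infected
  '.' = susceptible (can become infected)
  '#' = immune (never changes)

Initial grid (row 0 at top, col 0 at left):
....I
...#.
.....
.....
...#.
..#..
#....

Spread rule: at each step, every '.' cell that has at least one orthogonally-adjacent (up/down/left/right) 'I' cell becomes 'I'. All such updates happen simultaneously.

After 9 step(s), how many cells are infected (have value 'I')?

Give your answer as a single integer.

Answer: 31

Derivation:
Step 0 (initial): 1 infected
Step 1: +2 new -> 3 infected
Step 2: +2 new -> 5 infected
Step 3: +4 new -> 9 infected
Step 4: +5 new -> 14 infected
Step 5: +4 new -> 18 infected
Step 6: +5 new -> 23 infected
Step 7: +3 new -> 26 infected
Step 8: +3 new -> 29 infected
Step 9: +2 new -> 31 infected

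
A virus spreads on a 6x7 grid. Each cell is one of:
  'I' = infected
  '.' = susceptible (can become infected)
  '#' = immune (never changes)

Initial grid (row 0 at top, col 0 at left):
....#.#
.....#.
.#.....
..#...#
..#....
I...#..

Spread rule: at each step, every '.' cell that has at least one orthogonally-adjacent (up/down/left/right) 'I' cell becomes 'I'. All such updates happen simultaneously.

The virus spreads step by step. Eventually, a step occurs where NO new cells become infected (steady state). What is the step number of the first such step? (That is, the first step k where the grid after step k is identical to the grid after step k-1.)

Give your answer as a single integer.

Step 0 (initial): 1 infected
Step 1: +2 new -> 3 infected
Step 2: +3 new -> 6 infected
Step 3: +3 new -> 9 infected
Step 4: +2 new -> 11 infected
Step 5: +4 new -> 15 infected
Step 6: +5 new -> 20 infected
Step 7: +7 new -> 27 infected
Step 8: +4 new -> 31 infected
Step 9: +1 new -> 32 infected
Step 10: +1 new -> 33 infected
Step 11: +0 new -> 33 infected

Answer: 11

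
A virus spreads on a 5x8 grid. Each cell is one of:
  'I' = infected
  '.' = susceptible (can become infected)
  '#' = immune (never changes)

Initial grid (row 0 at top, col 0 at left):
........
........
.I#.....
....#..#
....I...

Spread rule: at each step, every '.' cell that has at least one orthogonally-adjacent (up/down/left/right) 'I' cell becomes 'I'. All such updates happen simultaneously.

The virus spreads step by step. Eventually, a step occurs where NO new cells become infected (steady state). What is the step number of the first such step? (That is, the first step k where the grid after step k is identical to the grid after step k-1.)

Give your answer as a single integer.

Step 0 (initial): 2 infected
Step 1: +5 new -> 7 infected
Step 2: +10 new -> 17 infected
Step 3: +8 new -> 25 infected
Step 4: +5 new -> 30 infected
Step 5: +4 new -> 34 infected
Step 6: +2 new -> 36 infected
Step 7: +1 new -> 37 infected
Step 8: +0 new -> 37 infected

Answer: 8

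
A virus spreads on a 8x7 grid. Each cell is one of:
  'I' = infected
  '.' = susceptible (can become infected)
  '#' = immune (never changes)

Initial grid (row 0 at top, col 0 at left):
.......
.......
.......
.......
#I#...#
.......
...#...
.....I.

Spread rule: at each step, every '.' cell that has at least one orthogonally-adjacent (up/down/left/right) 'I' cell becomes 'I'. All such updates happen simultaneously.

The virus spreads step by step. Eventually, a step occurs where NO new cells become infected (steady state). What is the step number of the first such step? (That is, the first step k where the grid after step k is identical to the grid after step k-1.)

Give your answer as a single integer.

Answer: 9

Derivation:
Step 0 (initial): 2 infected
Step 1: +5 new -> 7 infected
Step 2: +10 new -> 17 infected
Step 3: +12 new -> 29 infected
Step 4: +9 new -> 38 infected
Step 5: +6 new -> 44 infected
Step 6: +4 new -> 48 infected
Step 7: +3 new -> 51 infected
Step 8: +1 new -> 52 infected
Step 9: +0 new -> 52 infected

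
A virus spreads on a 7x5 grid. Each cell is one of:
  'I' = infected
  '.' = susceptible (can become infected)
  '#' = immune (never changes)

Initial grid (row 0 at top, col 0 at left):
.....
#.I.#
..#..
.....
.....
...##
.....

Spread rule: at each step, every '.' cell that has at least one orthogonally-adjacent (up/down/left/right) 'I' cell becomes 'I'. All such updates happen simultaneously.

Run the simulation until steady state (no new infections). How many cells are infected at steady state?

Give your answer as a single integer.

Step 0 (initial): 1 infected
Step 1: +3 new -> 4 infected
Step 2: +4 new -> 8 infected
Step 3: +6 new -> 14 infected
Step 4: +5 new -> 19 infected
Step 5: +4 new -> 23 infected
Step 6: +3 new -> 26 infected
Step 7: +2 new -> 28 infected
Step 8: +1 new -> 29 infected
Step 9: +1 new -> 30 infected
Step 10: +0 new -> 30 infected

Answer: 30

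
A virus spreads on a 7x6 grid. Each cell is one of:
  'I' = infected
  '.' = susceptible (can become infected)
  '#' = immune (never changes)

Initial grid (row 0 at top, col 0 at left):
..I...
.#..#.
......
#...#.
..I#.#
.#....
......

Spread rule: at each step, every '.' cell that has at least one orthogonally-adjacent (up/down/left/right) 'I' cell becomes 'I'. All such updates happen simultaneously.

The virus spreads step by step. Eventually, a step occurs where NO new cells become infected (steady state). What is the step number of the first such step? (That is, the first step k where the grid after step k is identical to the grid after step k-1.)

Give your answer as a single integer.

Step 0 (initial): 2 infected
Step 1: +6 new -> 8 infected
Step 2: +9 new -> 17 infected
Step 3: +8 new -> 25 infected
Step 4: +7 new -> 32 infected
Step 5: +2 new -> 34 infected
Step 6: +1 new -> 35 infected
Step 7: +0 new -> 35 infected

Answer: 7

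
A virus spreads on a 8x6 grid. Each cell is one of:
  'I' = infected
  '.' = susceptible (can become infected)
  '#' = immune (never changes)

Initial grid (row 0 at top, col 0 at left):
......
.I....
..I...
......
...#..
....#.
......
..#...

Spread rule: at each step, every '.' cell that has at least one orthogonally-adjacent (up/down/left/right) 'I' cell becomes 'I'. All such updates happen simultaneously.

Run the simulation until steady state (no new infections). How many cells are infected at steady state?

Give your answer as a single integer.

Step 0 (initial): 2 infected
Step 1: +6 new -> 8 infected
Step 2: +8 new -> 16 infected
Step 3: +7 new -> 23 infected
Step 4: +8 new -> 31 infected
Step 5: +5 new -> 36 infected
Step 6: +5 new -> 41 infected
Step 7: +3 new -> 44 infected
Step 8: +1 new -> 45 infected
Step 9: +0 new -> 45 infected

Answer: 45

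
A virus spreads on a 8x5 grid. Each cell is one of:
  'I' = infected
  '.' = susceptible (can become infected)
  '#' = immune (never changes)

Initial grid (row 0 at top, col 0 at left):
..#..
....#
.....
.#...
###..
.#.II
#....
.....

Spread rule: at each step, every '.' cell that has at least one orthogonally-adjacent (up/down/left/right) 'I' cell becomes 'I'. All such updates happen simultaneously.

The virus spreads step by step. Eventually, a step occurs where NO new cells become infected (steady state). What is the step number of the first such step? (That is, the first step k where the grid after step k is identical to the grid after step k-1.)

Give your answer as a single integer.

Step 0 (initial): 2 infected
Step 1: +5 new -> 7 infected
Step 2: +5 new -> 12 infected
Step 3: +5 new -> 17 infected
Step 4: +3 new -> 20 infected
Step 5: +4 new -> 24 infected
Step 6: +3 new -> 27 infected
Step 7: +3 new -> 30 infected
Step 8: +1 new -> 31 infected
Step 9: +0 new -> 31 infected

Answer: 9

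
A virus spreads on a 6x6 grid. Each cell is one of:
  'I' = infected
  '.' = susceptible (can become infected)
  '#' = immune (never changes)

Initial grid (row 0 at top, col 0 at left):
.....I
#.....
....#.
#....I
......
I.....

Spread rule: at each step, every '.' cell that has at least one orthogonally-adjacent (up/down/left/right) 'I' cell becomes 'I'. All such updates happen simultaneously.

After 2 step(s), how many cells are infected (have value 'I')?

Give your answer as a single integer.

Step 0 (initial): 3 infected
Step 1: +7 new -> 10 infected
Step 2: +7 new -> 17 infected

Answer: 17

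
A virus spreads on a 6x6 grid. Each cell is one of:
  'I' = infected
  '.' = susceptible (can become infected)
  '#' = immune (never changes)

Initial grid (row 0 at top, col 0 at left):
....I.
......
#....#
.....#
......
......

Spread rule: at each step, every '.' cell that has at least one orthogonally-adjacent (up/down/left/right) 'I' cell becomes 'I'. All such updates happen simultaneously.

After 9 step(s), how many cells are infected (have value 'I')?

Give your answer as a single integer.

Answer: 33

Derivation:
Step 0 (initial): 1 infected
Step 1: +3 new -> 4 infected
Step 2: +4 new -> 8 infected
Step 3: +4 new -> 12 infected
Step 4: +5 new -> 17 infected
Step 5: +6 new -> 23 infected
Step 6: +4 new -> 27 infected
Step 7: +3 new -> 30 infected
Step 8: +2 new -> 32 infected
Step 9: +1 new -> 33 infected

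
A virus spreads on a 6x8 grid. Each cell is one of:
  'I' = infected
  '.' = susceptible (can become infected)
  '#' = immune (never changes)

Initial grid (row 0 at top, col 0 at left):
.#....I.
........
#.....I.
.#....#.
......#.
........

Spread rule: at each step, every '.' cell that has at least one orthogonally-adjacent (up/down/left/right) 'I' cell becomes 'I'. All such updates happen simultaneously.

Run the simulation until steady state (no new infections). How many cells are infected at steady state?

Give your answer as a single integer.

Step 0 (initial): 2 infected
Step 1: +5 new -> 7 infected
Step 2: +6 new -> 13 infected
Step 3: +6 new -> 19 infected
Step 4: +7 new -> 26 infected
Step 5: +6 new -> 32 infected
Step 6: +3 new -> 35 infected
Step 7: +3 new -> 38 infected
Step 8: +3 new -> 41 infected
Step 9: +2 new -> 43 infected
Step 10: +0 new -> 43 infected

Answer: 43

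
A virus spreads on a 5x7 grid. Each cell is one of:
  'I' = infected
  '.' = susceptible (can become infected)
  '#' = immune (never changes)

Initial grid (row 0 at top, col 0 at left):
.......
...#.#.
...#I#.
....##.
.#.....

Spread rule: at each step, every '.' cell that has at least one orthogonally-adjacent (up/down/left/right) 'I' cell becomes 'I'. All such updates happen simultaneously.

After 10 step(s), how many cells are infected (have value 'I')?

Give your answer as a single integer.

Answer: 28

Derivation:
Step 0 (initial): 1 infected
Step 1: +1 new -> 2 infected
Step 2: +1 new -> 3 infected
Step 3: +2 new -> 5 infected
Step 4: +2 new -> 7 infected
Step 5: +3 new -> 10 infected
Step 6: +4 new -> 14 infected
Step 7: +4 new -> 18 infected
Step 8: +5 new -> 23 infected
Step 9: +3 new -> 26 infected
Step 10: +2 new -> 28 infected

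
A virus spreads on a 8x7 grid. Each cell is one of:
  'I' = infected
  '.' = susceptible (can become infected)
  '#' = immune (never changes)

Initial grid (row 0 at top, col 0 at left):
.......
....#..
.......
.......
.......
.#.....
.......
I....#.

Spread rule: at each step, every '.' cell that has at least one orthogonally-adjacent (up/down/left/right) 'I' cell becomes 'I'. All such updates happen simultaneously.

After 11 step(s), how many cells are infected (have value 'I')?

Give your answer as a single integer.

Answer: 50

Derivation:
Step 0 (initial): 1 infected
Step 1: +2 new -> 3 infected
Step 2: +3 new -> 6 infected
Step 3: +3 new -> 9 infected
Step 4: +5 new -> 14 infected
Step 5: +5 new -> 19 infected
Step 6: +6 new -> 25 infected
Step 7: +7 new -> 32 infected
Step 8: +7 new -> 39 infected
Step 9: +5 new -> 44 infected
Step 10: +3 new -> 47 infected
Step 11: +3 new -> 50 infected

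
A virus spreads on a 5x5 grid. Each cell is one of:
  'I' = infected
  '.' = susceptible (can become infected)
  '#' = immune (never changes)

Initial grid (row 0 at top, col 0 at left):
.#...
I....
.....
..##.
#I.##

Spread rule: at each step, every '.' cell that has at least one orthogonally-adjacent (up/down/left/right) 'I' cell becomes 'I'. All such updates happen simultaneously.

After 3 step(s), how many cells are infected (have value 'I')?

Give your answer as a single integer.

Answer: 13

Derivation:
Step 0 (initial): 2 infected
Step 1: +5 new -> 7 infected
Step 2: +3 new -> 10 infected
Step 3: +3 new -> 13 infected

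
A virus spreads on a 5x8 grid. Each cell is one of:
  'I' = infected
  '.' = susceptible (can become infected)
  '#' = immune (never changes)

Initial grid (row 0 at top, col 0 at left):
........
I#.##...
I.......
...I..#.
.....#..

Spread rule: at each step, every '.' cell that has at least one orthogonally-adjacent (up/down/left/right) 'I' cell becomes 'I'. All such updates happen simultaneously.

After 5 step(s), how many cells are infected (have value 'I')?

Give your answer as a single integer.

Answer: 29

Derivation:
Step 0 (initial): 3 infected
Step 1: +7 new -> 10 infected
Step 2: +8 new -> 18 infected
Step 3: +4 new -> 22 infected
Step 4: +3 new -> 25 infected
Step 5: +4 new -> 29 infected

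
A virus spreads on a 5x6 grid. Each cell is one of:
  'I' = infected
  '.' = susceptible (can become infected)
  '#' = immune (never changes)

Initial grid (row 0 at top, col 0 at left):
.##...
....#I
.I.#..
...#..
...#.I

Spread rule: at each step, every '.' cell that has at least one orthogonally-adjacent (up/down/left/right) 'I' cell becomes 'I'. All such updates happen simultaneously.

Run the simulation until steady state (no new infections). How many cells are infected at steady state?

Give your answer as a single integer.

Answer: 24

Derivation:
Step 0 (initial): 3 infected
Step 1: +8 new -> 11 infected
Step 2: +8 new -> 19 infected
Step 3: +5 new -> 24 infected
Step 4: +0 new -> 24 infected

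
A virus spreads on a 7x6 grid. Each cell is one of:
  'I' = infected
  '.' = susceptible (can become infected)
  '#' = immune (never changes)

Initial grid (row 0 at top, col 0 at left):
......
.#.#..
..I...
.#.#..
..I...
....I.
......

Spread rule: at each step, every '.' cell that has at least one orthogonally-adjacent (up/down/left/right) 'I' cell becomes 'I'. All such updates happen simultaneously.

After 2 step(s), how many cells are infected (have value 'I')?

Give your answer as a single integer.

Step 0 (initial): 3 infected
Step 1: +11 new -> 14 infected
Step 2: +10 new -> 24 infected

Answer: 24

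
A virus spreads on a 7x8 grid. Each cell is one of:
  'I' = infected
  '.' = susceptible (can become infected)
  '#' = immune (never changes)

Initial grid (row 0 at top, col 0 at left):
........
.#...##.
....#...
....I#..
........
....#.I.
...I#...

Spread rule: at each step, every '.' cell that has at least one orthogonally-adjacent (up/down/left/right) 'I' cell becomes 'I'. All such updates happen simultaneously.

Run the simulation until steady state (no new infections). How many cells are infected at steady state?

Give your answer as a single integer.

Step 0 (initial): 3 infected
Step 1: +8 new -> 11 infected
Step 2: +10 new -> 21 infected
Step 3: +8 new -> 29 infected
Step 4: +9 new -> 38 infected
Step 5: +5 new -> 43 infected
Step 6: +4 new -> 47 infected
Step 7: +2 new -> 49 infected
Step 8: +0 new -> 49 infected

Answer: 49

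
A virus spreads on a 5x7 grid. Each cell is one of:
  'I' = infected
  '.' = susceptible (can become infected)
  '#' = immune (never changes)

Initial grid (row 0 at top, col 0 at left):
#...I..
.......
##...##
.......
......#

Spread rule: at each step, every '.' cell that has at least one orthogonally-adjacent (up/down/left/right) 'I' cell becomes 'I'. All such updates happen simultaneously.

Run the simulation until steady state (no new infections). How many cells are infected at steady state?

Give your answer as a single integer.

Step 0 (initial): 1 infected
Step 1: +3 new -> 4 infected
Step 2: +5 new -> 9 infected
Step 3: +5 new -> 14 infected
Step 4: +5 new -> 19 infected
Step 5: +5 new -> 24 infected
Step 6: +2 new -> 26 infected
Step 7: +2 new -> 28 infected
Step 8: +1 new -> 29 infected
Step 9: +0 new -> 29 infected

Answer: 29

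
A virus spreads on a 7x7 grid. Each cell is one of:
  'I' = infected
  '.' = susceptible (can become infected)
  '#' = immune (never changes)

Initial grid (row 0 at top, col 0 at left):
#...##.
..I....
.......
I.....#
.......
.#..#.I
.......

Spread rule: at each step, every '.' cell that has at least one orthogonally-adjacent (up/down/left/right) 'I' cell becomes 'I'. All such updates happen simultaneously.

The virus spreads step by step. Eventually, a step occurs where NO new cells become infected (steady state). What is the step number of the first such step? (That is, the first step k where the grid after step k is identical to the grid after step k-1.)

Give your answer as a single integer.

Answer: 6

Derivation:
Step 0 (initial): 3 infected
Step 1: +10 new -> 13 infected
Step 2: +11 new -> 24 infected
Step 3: +8 new -> 32 infected
Step 4: +7 new -> 39 infected
Step 5: +4 new -> 43 infected
Step 6: +0 new -> 43 infected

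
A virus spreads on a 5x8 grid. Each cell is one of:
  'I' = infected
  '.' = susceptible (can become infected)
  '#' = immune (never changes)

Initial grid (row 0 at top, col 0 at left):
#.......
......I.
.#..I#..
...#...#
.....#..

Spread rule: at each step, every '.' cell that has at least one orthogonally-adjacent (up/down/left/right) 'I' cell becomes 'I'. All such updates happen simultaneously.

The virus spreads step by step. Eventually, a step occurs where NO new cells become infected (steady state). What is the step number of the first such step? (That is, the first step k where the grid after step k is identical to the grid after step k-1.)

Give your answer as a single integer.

Step 0 (initial): 2 infected
Step 1: +7 new -> 9 infected
Step 2: +9 new -> 18 infected
Step 3: +5 new -> 23 infected
Step 4: +5 new -> 28 infected
Step 5: +4 new -> 32 infected
Step 6: +2 new -> 34 infected
Step 7: +0 new -> 34 infected

Answer: 7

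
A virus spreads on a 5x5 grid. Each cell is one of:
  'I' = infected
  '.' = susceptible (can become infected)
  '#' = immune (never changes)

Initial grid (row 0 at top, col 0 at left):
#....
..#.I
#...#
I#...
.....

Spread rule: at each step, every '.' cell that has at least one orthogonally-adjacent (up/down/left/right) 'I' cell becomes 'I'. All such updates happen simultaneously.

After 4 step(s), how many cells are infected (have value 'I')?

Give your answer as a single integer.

Answer: 17

Derivation:
Step 0 (initial): 2 infected
Step 1: +3 new -> 5 infected
Step 2: +3 new -> 8 infected
Step 3: +4 new -> 12 infected
Step 4: +5 new -> 17 infected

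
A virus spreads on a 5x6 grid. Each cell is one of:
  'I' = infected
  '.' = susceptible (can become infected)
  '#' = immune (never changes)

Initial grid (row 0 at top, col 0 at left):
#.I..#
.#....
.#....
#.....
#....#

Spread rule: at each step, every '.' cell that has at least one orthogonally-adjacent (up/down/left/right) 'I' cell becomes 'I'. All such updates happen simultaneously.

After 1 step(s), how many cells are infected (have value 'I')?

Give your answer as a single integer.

Step 0 (initial): 1 infected
Step 1: +3 new -> 4 infected

Answer: 4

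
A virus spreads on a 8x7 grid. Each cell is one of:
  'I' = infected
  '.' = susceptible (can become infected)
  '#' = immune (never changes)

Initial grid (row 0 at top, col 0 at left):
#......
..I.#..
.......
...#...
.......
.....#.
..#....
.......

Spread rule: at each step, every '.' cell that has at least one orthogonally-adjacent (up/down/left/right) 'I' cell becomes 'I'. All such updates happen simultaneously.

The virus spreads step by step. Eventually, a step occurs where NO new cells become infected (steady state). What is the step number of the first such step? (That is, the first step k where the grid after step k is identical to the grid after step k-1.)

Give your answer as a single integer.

Answer: 11

Derivation:
Step 0 (initial): 1 infected
Step 1: +4 new -> 5 infected
Step 2: +6 new -> 11 infected
Step 3: +5 new -> 16 infected
Step 4: +7 new -> 23 infected
Step 5: +8 new -> 31 infected
Step 6: +7 new -> 38 infected
Step 7: +5 new -> 43 infected
Step 8: +5 new -> 48 infected
Step 9: +2 new -> 50 infected
Step 10: +1 new -> 51 infected
Step 11: +0 new -> 51 infected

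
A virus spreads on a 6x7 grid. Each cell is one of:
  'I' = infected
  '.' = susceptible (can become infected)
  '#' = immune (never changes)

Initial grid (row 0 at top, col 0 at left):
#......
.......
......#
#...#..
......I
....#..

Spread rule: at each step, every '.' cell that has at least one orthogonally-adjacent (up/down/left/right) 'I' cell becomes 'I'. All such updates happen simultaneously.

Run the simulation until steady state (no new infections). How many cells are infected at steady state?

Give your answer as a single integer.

Step 0 (initial): 1 infected
Step 1: +3 new -> 4 infected
Step 2: +3 new -> 7 infected
Step 3: +2 new -> 9 infected
Step 4: +5 new -> 14 infected
Step 5: +7 new -> 21 infected
Step 6: +7 new -> 28 infected
Step 7: +4 new -> 32 infected
Step 8: +3 new -> 35 infected
Step 9: +2 new -> 37 infected
Step 10: +0 new -> 37 infected

Answer: 37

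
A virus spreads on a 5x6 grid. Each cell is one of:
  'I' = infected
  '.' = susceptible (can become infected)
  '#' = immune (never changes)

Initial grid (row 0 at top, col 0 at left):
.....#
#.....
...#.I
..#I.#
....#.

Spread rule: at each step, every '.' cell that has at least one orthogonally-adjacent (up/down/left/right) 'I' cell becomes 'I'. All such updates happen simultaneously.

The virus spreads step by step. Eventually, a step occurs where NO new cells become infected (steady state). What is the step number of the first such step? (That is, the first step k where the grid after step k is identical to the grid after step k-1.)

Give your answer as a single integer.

Answer: 8

Derivation:
Step 0 (initial): 2 infected
Step 1: +4 new -> 6 infected
Step 2: +2 new -> 8 infected
Step 3: +3 new -> 11 infected
Step 4: +4 new -> 15 infected
Step 5: +5 new -> 20 infected
Step 6: +2 new -> 22 infected
Step 7: +1 new -> 23 infected
Step 8: +0 new -> 23 infected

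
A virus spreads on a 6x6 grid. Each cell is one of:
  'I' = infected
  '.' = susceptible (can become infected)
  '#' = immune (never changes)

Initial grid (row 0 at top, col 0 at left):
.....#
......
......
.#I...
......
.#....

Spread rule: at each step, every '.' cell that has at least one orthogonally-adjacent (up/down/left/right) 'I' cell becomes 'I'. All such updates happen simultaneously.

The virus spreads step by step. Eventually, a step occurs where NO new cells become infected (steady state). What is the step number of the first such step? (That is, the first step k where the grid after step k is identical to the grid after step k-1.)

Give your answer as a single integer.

Step 0 (initial): 1 infected
Step 1: +3 new -> 4 infected
Step 2: +7 new -> 11 infected
Step 3: +9 new -> 20 infected
Step 4: +9 new -> 29 infected
Step 5: +4 new -> 33 infected
Step 6: +0 new -> 33 infected

Answer: 6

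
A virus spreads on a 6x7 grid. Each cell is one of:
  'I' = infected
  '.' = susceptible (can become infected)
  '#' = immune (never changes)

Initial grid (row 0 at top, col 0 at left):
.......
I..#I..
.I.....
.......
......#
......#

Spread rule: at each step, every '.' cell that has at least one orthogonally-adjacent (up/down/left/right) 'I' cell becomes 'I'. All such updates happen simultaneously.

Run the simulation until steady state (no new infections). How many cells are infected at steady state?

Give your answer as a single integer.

Step 0 (initial): 3 infected
Step 1: +8 new -> 11 infected
Step 2: +11 new -> 22 infected
Step 3: +9 new -> 31 infected
Step 4: +6 new -> 37 infected
Step 5: +2 new -> 39 infected
Step 6: +0 new -> 39 infected

Answer: 39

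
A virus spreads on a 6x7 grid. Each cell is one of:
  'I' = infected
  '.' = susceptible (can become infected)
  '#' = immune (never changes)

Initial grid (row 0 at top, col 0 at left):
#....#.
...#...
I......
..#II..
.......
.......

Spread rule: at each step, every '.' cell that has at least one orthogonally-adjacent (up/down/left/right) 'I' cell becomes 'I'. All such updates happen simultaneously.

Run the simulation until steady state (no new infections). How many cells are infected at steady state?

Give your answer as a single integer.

Answer: 38

Derivation:
Step 0 (initial): 3 infected
Step 1: +8 new -> 11 infected
Step 2: +11 new -> 22 infected
Step 3: +10 new -> 32 infected
Step 4: +5 new -> 37 infected
Step 5: +1 new -> 38 infected
Step 6: +0 new -> 38 infected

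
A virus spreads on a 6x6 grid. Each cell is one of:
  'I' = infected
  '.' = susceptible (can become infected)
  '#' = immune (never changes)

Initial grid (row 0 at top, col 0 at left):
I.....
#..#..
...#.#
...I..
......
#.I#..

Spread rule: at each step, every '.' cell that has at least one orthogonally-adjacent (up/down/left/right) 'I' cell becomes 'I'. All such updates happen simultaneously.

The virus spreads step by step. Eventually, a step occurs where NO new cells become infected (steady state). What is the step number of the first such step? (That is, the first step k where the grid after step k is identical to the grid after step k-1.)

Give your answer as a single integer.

Answer: 6

Derivation:
Step 0 (initial): 3 infected
Step 1: +6 new -> 9 infected
Step 2: +8 new -> 17 infected
Step 3: +8 new -> 25 infected
Step 4: +4 new -> 29 infected
Step 5: +1 new -> 30 infected
Step 6: +0 new -> 30 infected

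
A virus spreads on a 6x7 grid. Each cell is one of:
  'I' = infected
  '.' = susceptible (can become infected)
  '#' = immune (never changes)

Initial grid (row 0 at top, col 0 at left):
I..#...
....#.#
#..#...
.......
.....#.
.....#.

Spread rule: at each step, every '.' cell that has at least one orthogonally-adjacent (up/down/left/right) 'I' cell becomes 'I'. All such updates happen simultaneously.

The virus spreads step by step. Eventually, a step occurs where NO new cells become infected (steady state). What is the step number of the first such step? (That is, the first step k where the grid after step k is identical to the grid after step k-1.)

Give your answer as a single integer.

Answer: 13

Derivation:
Step 0 (initial): 1 infected
Step 1: +2 new -> 3 infected
Step 2: +2 new -> 5 infected
Step 3: +2 new -> 7 infected
Step 4: +3 new -> 10 infected
Step 5: +3 new -> 13 infected
Step 6: +4 new -> 17 infected
Step 7: +4 new -> 21 infected
Step 8: +4 new -> 25 infected
Step 9: +3 new -> 28 infected
Step 10: +3 new -> 31 infected
Step 11: +2 new -> 33 infected
Step 12: +2 new -> 35 infected
Step 13: +0 new -> 35 infected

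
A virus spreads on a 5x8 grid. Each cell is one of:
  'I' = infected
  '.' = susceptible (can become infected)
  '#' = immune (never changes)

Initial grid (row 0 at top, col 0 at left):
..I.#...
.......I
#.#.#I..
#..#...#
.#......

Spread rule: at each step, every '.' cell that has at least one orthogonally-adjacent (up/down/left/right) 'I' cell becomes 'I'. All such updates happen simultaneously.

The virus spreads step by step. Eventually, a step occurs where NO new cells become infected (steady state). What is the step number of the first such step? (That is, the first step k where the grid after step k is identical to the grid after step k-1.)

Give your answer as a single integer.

Step 0 (initial): 3 infected
Step 1: +9 new -> 12 infected
Step 2: +9 new -> 21 infected
Step 3: +5 new -> 26 infected
Step 4: +3 new -> 29 infected
Step 5: +2 new -> 31 infected
Step 6: +0 new -> 31 infected

Answer: 6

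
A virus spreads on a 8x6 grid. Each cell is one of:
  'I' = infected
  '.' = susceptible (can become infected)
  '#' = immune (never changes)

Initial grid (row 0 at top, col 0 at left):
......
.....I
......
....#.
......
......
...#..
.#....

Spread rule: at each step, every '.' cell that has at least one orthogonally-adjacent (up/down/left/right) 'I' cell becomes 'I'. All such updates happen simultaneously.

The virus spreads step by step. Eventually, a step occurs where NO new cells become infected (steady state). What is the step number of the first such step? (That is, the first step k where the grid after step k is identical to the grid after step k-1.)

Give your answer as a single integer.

Step 0 (initial): 1 infected
Step 1: +3 new -> 4 infected
Step 2: +4 new -> 8 infected
Step 3: +4 new -> 12 infected
Step 4: +6 new -> 18 infected
Step 5: +7 new -> 25 infected
Step 6: +7 new -> 32 infected
Step 7: +4 new -> 36 infected
Step 8: +4 new -> 40 infected
Step 9: +3 new -> 43 infected
Step 10: +1 new -> 44 infected
Step 11: +1 new -> 45 infected
Step 12: +0 new -> 45 infected

Answer: 12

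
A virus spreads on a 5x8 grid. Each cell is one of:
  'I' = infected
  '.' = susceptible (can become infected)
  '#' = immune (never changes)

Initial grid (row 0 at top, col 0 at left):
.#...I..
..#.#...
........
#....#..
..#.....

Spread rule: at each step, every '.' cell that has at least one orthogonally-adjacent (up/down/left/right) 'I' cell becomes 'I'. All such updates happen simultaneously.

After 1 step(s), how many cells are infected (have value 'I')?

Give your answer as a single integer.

Step 0 (initial): 1 infected
Step 1: +3 new -> 4 infected

Answer: 4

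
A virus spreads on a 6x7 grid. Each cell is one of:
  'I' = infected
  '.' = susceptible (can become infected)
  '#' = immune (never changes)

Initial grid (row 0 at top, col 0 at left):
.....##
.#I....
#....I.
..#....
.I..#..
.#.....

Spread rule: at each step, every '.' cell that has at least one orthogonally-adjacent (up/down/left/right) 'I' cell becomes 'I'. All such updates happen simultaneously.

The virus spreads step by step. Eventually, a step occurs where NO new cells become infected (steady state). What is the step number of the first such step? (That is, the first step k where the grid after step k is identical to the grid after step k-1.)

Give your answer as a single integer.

Answer: 5

Derivation:
Step 0 (initial): 3 infected
Step 1: +10 new -> 13 infected
Step 2: +13 new -> 26 infected
Step 3: +6 new -> 32 infected
Step 4: +3 new -> 35 infected
Step 5: +0 new -> 35 infected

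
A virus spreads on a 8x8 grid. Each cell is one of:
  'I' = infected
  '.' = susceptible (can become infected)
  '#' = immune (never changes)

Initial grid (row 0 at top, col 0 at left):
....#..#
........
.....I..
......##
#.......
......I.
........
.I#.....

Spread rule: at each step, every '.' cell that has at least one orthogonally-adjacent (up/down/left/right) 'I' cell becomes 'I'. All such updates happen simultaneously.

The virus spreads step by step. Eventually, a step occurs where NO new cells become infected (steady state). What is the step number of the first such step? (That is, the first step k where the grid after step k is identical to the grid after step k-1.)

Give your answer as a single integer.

Step 0 (initial): 3 infected
Step 1: +10 new -> 13 infected
Step 2: +15 new -> 28 infected
Step 3: +14 new -> 42 infected
Step 4: +9 new -> 51 infected
Step 5: +4 new -> 55 infected
Step 6: +2 new -> 57 infected
Step 7: +1 new -> 58 infected
Step 8: +0 new -> 58 infected

Answer: 8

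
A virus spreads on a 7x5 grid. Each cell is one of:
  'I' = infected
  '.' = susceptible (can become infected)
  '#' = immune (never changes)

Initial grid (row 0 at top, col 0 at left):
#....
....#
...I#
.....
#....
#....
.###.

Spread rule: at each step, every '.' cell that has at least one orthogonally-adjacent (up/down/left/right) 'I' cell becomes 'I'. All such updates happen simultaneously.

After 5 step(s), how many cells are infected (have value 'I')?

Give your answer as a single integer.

Step 0 (initial): 1 infected
Step 1: +3 new -> 4 infected
Step 2: +6 new -> 10 infected
Step 3: +8 new -> 18 infected
Step 4: +6 new -> 24 infected
Step 5: +2 new -> 26 infected

Answer: 26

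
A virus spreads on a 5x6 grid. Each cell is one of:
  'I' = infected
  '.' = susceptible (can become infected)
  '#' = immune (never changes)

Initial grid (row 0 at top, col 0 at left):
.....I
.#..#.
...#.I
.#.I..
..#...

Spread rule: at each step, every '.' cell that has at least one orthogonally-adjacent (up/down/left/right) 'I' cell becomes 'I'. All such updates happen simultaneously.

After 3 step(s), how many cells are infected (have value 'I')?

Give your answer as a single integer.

Answer: 18

Derivation:
Step 0 (initial): 3 infected
Step 1: +7 new -> 10 infected
Step 2: +4 new -> 14 infected
Step 3: +4 new -> 18 infected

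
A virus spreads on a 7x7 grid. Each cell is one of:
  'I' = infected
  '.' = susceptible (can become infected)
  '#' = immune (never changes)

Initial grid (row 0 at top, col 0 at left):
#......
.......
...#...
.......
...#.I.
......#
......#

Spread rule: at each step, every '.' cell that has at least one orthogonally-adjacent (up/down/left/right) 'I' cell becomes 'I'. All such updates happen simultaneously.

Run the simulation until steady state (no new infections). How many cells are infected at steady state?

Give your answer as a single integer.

Step 0 (initial): 1 infected
Step 1: +4 new -> 5 infected
Step 2: +5 new -> 10 infected
Step 3: +6 new -> 16 infected
Step 4: +6 new -> 22 infected
Step 5: +8 new -> 30 infected
Step 6: +7 new -> 37 infected
Step 7: +5 new -> 42 infected
Step 8: +2 new -> 44 infected
Step 9: +0 new -> 44 infected

Answer: 44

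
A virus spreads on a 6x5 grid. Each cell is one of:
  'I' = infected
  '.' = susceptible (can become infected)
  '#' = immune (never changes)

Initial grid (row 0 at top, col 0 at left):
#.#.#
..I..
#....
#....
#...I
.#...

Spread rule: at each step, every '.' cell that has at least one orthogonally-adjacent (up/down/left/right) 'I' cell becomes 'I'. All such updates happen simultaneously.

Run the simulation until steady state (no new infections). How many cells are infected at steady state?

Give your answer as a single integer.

Answer: 22

Derivation:
Step 0 (initial): 2 infected
Step 1: +6 new -> 8 infected
Step 2: +11 new -> 19 infected
Step 3: +3 new -> 22 infected
Step 4: +0 new -> 22 infected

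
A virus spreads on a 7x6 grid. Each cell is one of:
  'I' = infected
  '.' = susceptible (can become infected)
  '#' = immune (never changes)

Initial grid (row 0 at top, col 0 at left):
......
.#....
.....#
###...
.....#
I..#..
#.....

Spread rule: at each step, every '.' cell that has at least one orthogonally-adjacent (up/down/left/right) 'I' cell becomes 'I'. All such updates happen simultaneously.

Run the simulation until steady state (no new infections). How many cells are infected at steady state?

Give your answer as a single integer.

Step 0 (initial): 1 infected
Step 1: +2 new -> 3 infected
Step 2: +3 new -> 6 infected
Step 3: +2 new -> 8 infected
Step 4: +2 new -> 10 infected
Step 5: +3 new -> 13 infected
Step 6: +4 new -> 17 infected
Step 7: +5 new -> 22 infected
Step 8: +4 new -> 26 infected
Step 9: +4 new -> 30 infected
Step 10: +3 new -> 33 infected
Step 11: +1 new -> 34 infected
Step 12: +0 new -> 34 infected

Answer: 34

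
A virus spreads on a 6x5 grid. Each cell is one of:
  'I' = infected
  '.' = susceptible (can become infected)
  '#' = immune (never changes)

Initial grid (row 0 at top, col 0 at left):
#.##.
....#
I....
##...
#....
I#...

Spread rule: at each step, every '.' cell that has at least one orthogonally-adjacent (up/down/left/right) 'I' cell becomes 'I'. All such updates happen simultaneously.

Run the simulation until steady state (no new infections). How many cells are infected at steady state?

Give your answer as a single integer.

Step 0 (initial): 2 infected
Step 1: +2 new -> 4 infected
Step 2: +2 new -> 6 infected
Step 3: +4 new -> 10 infected
Step 4: +4 new -> 14 infected
Step 5: +4 new -> 18 infected
Step 6: +2 new -> 20 infected
Step 7: +1 new -> 21 infected
Step 8: +0 new -> 21 infected

Answer: 21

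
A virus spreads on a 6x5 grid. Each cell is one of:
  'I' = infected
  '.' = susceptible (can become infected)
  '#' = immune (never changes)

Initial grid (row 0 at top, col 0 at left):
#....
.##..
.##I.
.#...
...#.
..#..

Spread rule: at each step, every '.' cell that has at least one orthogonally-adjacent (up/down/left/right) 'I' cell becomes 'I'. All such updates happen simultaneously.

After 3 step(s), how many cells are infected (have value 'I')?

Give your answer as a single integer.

Answer: 12

Derivation:
Step 0 (initial): 1 infected
Step 1: +3 new -> 4 infected
Step 2: +4 new -> 8 infected
Step 3: +4 new -> 12 infected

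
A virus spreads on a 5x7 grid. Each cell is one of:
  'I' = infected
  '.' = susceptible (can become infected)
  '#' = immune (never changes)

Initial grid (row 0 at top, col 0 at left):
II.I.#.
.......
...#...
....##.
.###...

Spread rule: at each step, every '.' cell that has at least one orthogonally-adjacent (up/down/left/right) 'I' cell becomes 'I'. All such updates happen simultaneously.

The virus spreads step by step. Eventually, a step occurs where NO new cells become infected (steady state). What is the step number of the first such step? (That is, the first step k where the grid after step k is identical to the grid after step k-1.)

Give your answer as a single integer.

Step 0 (initial): 3 infected
Step 1: +5 new -> 8 infected
Step 2: +4 new -> 12 infected
Step 3: +5 new -> 17 infected
Step 4: +4 new -> 21 infected
Step 5: +3 new -> 24 infected
Step 6: +1 new -> 25 infected
Step 7: +1 new -> 26 infected
Step 8: +1 new -> 27 infected
Step 9: +1 new -> 28 infected
Step 10: +0 new -> 28 infected

Answer: 10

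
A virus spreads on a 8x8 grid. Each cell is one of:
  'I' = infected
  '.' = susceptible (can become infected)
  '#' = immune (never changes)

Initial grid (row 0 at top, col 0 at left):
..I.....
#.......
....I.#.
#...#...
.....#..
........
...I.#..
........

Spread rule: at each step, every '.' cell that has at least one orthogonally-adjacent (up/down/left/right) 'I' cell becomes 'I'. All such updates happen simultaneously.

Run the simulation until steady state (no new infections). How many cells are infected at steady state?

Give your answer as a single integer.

Step 0 (initial): 3 infected
Step 1: +10 new -> 13 infected
Step 2: +14 new -> 27 infected
Step 3: +12 new -> 39 infected
Step 4: +11 new -> 50 infected
Step 5: +7 new -> 57 infected
Step 6: +1 new -> 58 infected
Step 7: +0 new -> 58 infected

Answer: 58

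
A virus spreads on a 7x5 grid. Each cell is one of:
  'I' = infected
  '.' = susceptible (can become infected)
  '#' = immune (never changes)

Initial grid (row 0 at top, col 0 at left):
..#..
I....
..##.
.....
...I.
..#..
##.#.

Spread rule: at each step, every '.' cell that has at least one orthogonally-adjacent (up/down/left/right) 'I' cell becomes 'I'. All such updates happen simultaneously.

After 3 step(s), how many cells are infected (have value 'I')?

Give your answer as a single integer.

Step 0 (initial): 2 infected
Step 1: +7 new -> 9 infected
Step 2: +8 new -> 17 infected
Step 3: +6 new -> 23 infected

Answer: 23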